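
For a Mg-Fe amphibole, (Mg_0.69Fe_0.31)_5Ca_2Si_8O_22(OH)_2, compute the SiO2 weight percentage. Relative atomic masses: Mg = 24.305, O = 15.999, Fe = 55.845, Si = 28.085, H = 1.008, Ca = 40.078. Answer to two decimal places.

Molar mass of (Mg_0.69Fe_0.31)_5Ca_2Si_8O_22(OH)_2 = 3.45*24.305 + 1.55*55.845 + 2*40.078 + 8*28.085 + 24*15.999 + 2*1.008 = 861.240 g/mol.
Each formula unit contains 8 Si, equivalent to 8/1 = 8.0000 mol SiO2.
M(SiO2) = 1×28.085 + 2×15.999 = 60.083 g/mol.
Mass of SiO2 per formula unit = 8.0000 × 60.083 = 480.664 g.
SiO2 wt% = 480.664 / 861.240 × 100 = 55.81%.

55.81 wt%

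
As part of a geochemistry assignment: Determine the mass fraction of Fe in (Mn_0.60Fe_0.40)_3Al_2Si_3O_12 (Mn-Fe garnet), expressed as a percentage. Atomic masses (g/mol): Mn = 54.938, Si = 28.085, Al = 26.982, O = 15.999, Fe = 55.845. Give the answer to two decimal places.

Molar mass of (Mn_0.60Fe_0.40)_3Al_2Si_3O_12: 1.80*54.938 + 1.20*55.845 + 2*26.982 + 3*28.085 + 12*15.999 = 496.109 g/mol.
Mass of Fe per formula unit: 1.20 × 55.845 = 67.014 g.
Weight fraction Fe = 67.014 / 496.109 = 0.1351.

13.51 mass %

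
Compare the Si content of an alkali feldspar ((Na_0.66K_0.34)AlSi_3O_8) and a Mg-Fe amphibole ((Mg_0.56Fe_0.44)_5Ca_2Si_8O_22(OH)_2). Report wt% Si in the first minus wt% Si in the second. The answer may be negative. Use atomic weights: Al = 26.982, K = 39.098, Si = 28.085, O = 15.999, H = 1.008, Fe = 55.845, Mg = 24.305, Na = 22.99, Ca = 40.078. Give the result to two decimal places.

5.99 percentage points

First mineral: 84.255 g Si in 267.696 g formula = 31.47 wt% Si.
Second mineral: 224.680 g Si in 881.741 g formula = 25.48 wt% Si.
31.47% − 25.48% gives a difference of 5.99 percentage points.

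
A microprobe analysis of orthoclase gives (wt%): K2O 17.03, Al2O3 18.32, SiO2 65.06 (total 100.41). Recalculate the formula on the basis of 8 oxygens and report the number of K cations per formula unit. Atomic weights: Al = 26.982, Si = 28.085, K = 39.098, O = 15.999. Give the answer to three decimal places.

1.003 K apfu

K2O (M=94.195): mol = 0.18080; K = 0.36160, O = 0.18080.
Al2O3 (M=101.961): mol = 0.17968; Al = 0.35936, O = 0.53904.
SiO2 (M=60.083): mol = 1.08284; Si = 1.08284, O = 2.16568.
ΣO = 2.88552; factor = 8/ΣO = 2.77246.
K apfu = 0.36160 × 2.77246 = 1.003.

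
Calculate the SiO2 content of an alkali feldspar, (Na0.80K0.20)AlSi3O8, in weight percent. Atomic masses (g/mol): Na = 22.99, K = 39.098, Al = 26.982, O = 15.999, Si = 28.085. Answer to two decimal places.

67.91 wt%

M((Na0.80K0.20)AlSi3O8) = 265.441 g/mol; M(SiO2) = 60.083 g/mol.
Moles SiO2 per formula unit = 3 Si ÷ 1 = 3.0000.
SiO2 fraction = (3.0000 × 60.083) / 265.441 = 180.249/265.441 = 0.6791.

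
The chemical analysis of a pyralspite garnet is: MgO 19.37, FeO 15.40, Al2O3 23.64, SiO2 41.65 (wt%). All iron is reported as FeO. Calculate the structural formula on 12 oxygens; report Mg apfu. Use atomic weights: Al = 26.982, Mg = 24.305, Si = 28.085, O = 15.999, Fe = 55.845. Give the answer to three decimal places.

2.077 Mg apfu

MgO: 19.37/40.304 = 0.48060 mol → 0.48060 mol Mg, 0.48060 mol O.
FeO: 15.40/71.844 = 0.21435 mol → 0.21435 mol Fe, 0.21435 mol O.
Al2O3: 23.64/101.961 = 0.23185 mol → 0.46370 mol Al, 0.69555 mol O.
SiO2: 41.65/60.083 = 0.69321 mol → 0.69321 mol Si, 1.38642 mol O.
Total oxygen = 2.77692 mol. Normalization factor = 12/2.77692 = 4.32133.
Mg per 12 O = 0.48060 × 4.32133 = 2.077.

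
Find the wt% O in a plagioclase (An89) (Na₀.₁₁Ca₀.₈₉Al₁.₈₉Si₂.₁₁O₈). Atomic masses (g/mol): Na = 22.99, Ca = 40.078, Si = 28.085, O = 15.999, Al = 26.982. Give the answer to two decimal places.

Formula mass = 0.11*22.99 + 0.89*40.078 + 1.89*26.982 + 2.11*28.085 + 8*15.999 = 276.446 g/mol, of which 127.992 g is O.
So O makes up 127.992/276.446 = 0.4630 of the mass, i.e. 46.30%.

46.30 mass %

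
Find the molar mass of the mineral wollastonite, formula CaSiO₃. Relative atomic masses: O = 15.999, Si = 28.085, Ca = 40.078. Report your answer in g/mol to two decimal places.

116.16 g/mol

Ca: 1 × 40.078 = 40.0780
Si: 1 × 28.085 = 28.0850
O: 3 × 15.999 = 47.9970
Summing the contributions gives the formula mass.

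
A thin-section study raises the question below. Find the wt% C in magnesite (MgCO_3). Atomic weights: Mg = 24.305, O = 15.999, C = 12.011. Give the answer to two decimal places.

Formula mass = 1*24.305 + 1*12.011 + 3*15.999 = 84.313 g/mol, of which 12.011 g is C.
So C makes up 12.011/84.313 = 0.1425 of the mass, i.e. 14.25%.

14.25 mass %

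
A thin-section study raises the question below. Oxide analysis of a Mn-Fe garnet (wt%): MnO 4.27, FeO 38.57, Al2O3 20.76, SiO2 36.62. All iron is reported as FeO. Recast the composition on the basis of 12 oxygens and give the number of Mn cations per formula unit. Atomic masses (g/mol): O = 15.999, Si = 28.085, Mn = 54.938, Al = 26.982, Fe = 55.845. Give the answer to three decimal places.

MnO: 4.27/70.937 = 0.06019 mol → 0.06019 mol Mn, 0.06019 mol O.
FeO: 38.57/71.844 = 0.53686 mol → 0.53686 mol Fe, 0.53686 mol O.
Al2O3: 20.76/101.961 = 0.20361 mol → 0.40722 mol Al, 0.61083 mol O.
SiO2: 36.62/60.083 = 0.60949 mol → 0.60949 mol Si, 1.21898 mol O.
Total oxygen = 2.42686 mol. Normalization factor = 12/2.42686 = 4.94466.
Mn per 12 O = 0.06019 × 4.94466 = 0.298.

0.298 Mn apfu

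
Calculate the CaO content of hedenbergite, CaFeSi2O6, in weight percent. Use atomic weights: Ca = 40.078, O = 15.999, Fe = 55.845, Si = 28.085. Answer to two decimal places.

Formula mass = 248.087 g/mol.
1 Ca → 1.0000 mol CaO per formula unit; M(CaO) = 56.077, so CaO mass = 56.077 g.
56.077/248.087 × 100 = 22.60 wt%.

22.60 wt%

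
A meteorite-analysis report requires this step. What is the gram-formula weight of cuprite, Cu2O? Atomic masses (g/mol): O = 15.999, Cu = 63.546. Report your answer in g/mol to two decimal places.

The formula mass is the sum 2(63.546) + 1(15.999).

143.09 g/mol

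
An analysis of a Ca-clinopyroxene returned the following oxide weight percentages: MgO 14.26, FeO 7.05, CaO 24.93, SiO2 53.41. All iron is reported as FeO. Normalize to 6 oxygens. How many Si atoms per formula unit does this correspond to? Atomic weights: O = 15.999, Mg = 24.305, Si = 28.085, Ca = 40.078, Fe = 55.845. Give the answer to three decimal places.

1.994 Si apfu

MgO: 14.26/40.304 = 0.35381 mol → 0.35381 mol Mg, 0.35381 mol O.
FeO: 7.05/71.844 = 0.09813 mol → 0.09813 mol Fe, 0.09813 mol O.
CaO: 24.93/56.077 = 0.44457 mol → 0.44457 mol Ca, 0.44457 mol O.
SiO2: 53.41/60.083 = 0.88894 mol → 0.88894 mol Si, 1.77788 mol O.
Total oxygen = 2.67439 mol. Normalization factor = 6/2.67439 = 2.24350.
Si per 6 O = 0.88894 × 2.24350 = 1.994.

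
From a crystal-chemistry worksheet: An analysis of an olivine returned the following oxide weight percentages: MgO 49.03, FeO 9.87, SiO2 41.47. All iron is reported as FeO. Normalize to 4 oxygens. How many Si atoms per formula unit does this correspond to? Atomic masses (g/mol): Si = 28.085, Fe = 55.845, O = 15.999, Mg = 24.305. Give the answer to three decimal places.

49.03 wt% MgO ÷ 40.304 g/mol = 1.21650 mol, giving 1.21650 Mg and 1.21650 O.
9.87 wt% FeO ÷ 71.844 g/mol = 0.13738 mol, giving 0.13738 Fe and 0.13738 O.
41.47 wt% SiO2 ÷ 60.083 g/mol = 0.69021 mol, giving 0.69021 Si and 1.38042 O.
Oxygen sums to 2.73430; scaling by 4/2.73430 = 1.46290 puts the formula on 4 O.
Si: 0.69021 × 1.46290 = 1.010 atoms per formula unit.

1.010 Si apfu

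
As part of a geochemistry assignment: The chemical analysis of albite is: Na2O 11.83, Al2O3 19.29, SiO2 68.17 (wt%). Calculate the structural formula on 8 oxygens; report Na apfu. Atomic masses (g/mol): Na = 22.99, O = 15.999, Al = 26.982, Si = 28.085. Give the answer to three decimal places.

1.009 Na apfu

11.83 wt% Na2O ÷ 61.979 g/mol = 0.19087 mol, giving 0.38174 Na and 0.19087 O.
19.29 wt% Al2O3 ÷ 101.961 g/mol = 0.18919 mol, giving 0.37838 Al and 0.56757 O.
68.17 wt% SiO2 ÷ 60.083 g/mol = 1.13460 mol, giving 1.13460 Si and 2.26920 O.
Oxygen sums to 3.02764; scaling by 8/3.02764 = 2.64232 puts the formula on 8 O.
Na: 0.38174 × 2.64232 = 1.009 atoms per formula unit.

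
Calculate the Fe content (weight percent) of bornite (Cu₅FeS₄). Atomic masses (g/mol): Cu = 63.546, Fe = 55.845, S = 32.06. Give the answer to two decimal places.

Formula mass = 5·63.546 + 1·55.845 + 4·32.06 = 501.815 g/mol, of which 55.845 g is Fe.
So Fe makes up 55.845/501.815 = 0.1113 of the mass, i.e. 11.13%.

11.13 weight percent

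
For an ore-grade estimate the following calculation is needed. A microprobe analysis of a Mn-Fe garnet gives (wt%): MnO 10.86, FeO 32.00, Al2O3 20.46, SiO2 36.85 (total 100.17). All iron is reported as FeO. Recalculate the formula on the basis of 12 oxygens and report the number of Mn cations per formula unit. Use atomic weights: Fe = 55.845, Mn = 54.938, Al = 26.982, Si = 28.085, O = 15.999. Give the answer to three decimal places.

0.757 Mn apfu

MnO (M=70.937): mol = 0.15309; Mn = 0.15309, O = 0.15309.
FeO (M=71.844): mol = 0.44541; Fe = 0.44541, O = 0.44541.
Al2O3 (M=101.961): mol = 0.20066; Al = 0.40132, O = 0.60198.
SiO2 (M=60.083): mol = 0.61332; Si = 0.61332, O = 1.22664.
ΣO = 2.42712; factor = 12/ΣO = 4.94413.
Mn apfu = 0.15309 × 4.94413 = 0.757.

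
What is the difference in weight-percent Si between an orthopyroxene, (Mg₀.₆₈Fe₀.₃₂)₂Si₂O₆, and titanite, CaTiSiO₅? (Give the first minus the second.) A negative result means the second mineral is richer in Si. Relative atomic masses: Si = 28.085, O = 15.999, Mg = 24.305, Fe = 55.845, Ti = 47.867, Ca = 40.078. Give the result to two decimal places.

Si in (Mg₀.₆₈Fe₀.₃₂)₂Si₂O₆: molar mass 220.960 g/mol; 2×28.085 = 56.170 g → 25.42 wt%.
Si in CaTiSiO₅: molar mass 196.025 g/mol; 1×28.085 = 28.085 g → 14.33 wt%.
Difference = 25.42 − 14.33 = 11.09 percentage points.

11.09 percentage points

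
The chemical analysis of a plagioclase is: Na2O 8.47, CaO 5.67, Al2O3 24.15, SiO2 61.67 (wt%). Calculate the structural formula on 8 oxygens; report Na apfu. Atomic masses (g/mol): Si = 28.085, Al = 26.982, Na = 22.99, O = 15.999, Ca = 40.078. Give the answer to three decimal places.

Na2O (M=61.979): mol = 0.13666; Na = 0.27332, O = 0.13666.
CaO (M=56.077): mol = 0.10111; Ca = 0.10111, O = 0.10111.
Al2O3 (M=101.961): mol = 0.23686; Al = 0.47372, O = 0.71058.
SiO2 (M=60.083): mol = 1.02641; Si = 1.02641, O = 2.05282.
ΣO = 3.00117; factor = 8/ΣO = 2.66563.
Na apfu = 0.27332 × 2.66563 = 0.729.

0.729 Na apfu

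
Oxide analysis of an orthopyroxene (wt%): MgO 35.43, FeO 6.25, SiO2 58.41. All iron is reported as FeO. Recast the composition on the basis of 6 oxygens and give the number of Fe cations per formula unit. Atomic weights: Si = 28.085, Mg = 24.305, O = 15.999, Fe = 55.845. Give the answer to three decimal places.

0.179 Fe apfu

MgO: 35.43/40.304 = 0.87907 mol → 0.87907 mol Mg, 0.87907 mol O.
FeO: 6.25/71.844 = 0.08699 mol → 0.08699 mol Fe, 0.08699 mol O.
SiO2: 58.41/60.083 = 0.97216 mol → 0.97216 mol Si, 1.94432 mol O.
Total oxygen = 2.91038 mol. Normalization factor = 6/2.91038 = 2.06159.
Fe per 6 O = 0.08699 × 2.06159 = 0.179.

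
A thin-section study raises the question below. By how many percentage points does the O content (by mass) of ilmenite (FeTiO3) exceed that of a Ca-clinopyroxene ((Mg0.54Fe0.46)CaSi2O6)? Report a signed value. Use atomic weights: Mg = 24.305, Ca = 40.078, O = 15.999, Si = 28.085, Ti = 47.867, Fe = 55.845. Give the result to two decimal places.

-9.91 percentage points

M(FeTiO3) = 151.709 g/mol, so wt% O = 47.997/151.709 × 100 = 31.64%.
M((Mg0.54Fe0.46)CaSi2O6) = 231.055 g/mol, so wt% O = 95.994/231.055 × 100 = 41.55%.
31.64 − 41.55 = -9.91 pp.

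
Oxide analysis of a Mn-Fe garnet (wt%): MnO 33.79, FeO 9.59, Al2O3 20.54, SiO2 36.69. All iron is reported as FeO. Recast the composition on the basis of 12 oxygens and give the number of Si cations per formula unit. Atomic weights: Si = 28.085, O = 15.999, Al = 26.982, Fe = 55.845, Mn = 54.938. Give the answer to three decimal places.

MnO (M=70.937): mol = 0.47634; Mn = 0.47634, O = 0.47634.
FeO (M=71.844): mol = 0.13348; Fe = 0.13348, O = 0.13348.
Al2O3 (M=101.961): mol = 0.20145; Al = 0.40290, O = 0.60435.
SiO2 (M=60.083): mol = 0.61066; Si = 0.61066, O = 1.22132.
ΣO = 2.43549; factor = 12/ΣO = 4.92714.
Si apfu = 0.61066 × 4.92714 = 3.009.

3.009 Si apfu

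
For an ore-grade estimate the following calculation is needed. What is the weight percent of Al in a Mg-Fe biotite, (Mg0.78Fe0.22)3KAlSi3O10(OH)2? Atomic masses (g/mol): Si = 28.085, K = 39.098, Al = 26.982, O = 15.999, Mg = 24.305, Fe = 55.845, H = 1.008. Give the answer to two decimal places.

M((Mg0.78Fe0.22)3KAlSi3O10(OH)2) = 438.070 g/mol.
Al contributes 1 × 26.982 = 26.982 g per mole.
26.982/438.070 = 0.0616 → 6.16%.

6.16 weight percent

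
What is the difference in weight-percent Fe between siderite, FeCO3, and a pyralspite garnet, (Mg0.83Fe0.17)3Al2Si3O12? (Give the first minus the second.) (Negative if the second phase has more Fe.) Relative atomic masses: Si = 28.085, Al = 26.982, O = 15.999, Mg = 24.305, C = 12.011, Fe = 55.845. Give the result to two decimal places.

41.41 percentage points

M(FeCO3) = 115.853 g/mol, so wt% Fe = 55.845/115.853 × 100 = 48.20%.
M((Mg0.83Fe0.17)3Al2Si3O12) = 419.207 g/mol, so wt% Fe = 28.481/419.207 × 100 = 6.79%.
48.20 − 6.79 = 41.41 pp.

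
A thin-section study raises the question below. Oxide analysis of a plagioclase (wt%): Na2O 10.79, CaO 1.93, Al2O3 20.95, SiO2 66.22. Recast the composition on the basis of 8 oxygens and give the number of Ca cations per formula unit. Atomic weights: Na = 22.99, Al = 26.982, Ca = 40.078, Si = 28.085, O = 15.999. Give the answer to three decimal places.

0.091 Ca apfu

10.79 wt% Na2O ÷ 61.979 g/mol = 0.17409 mol, giving 0.34818 Na and 0.17409 O.
1.93 wt% CaO ÷ 56.077 g/mol = 0.03442 mol, giving 0.03442 Ca and 0.03442 O.
20.95 wt% Al2O3 ÷ 101.961 g/mol = 0.20547 mol, giving 0.41094 Al and 0.61641 O.
66.22 wt% SiO2 ÷ 60.083 g/mol = 1.10214 mol, giving 1.10214 Si and 2.20428 O.
Oxygen sums to 3.02920; scaling by 8/3.02920 = 2.64096 puts the formula on 8 O.
Ca: 0.03442 × 2.64096 = 0.091 atoms per formula unit.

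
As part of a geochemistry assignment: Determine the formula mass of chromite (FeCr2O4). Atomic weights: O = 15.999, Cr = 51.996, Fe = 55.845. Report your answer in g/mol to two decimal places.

223.83 g/mol

The formula mass is the sum 1*55.845 + 2*51.996 + 4*15.999.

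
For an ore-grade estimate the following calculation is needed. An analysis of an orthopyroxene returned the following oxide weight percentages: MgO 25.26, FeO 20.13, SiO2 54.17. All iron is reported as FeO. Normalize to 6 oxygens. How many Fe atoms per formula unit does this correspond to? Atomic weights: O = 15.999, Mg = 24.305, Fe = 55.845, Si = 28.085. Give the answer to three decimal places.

MgO (M=40.304): mol = 0.62674; Mg = 0.62674, O = 0.62674.
FeO (M=71.844): mol = 0.28019; Fe = 0.28019, O = 0.28019.
SiO2 (M=60.083): mol = 0.90159; Si = 0.90159, O = 1.80318.
ΣO = 2.71011; factor = 6/ΣO = 2.21393.
Fe apfu = 0.28019 × 2.21393 = 0.620.

0.620 Fe apfu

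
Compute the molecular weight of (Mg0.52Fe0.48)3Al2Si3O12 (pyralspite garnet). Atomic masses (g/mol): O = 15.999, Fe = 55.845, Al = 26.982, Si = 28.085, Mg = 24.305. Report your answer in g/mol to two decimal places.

The formula mass is the sum 1.56*24.305 + 1.44*55.845 + 2*26.982 + 3*28.085 + 12*15.999.

448.54 g/mol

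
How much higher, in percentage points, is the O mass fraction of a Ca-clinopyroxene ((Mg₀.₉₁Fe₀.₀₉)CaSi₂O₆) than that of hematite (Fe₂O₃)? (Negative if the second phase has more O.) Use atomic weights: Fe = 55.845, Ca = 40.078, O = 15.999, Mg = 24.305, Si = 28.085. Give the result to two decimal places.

13.70 percentage points

M((Mg₀.₉₁Fe₀.₀₉)CaSi₂O₆) = 219.386 g/mol, so wt% O = 95.994/219.386 × 100 = 43.76%.
M(Fe₂O₃) = 159.687 g/mol, so wt% O = 47.997/159.687 × 100 = 30.06%.
43.76 − 30.06 = 13.70 pp.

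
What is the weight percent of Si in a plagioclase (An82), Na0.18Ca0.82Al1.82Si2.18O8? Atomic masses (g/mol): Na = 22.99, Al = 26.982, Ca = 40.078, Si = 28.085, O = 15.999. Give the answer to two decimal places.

Formula mass = 0.18*22.99 + 0.82*40.078 + 1.82*26.982 + 2.18*28.085 + 8*15.999 = 275.327 g/mol, of which 61.225 g is Si.
So Si makes up 61.225/275.327 = 0.2224 of the mass, i.e. 22.24%.

22.24 weight percent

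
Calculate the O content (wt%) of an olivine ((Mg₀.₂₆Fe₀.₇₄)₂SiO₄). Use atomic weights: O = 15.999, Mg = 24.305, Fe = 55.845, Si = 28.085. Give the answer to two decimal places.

Formula mass = 0.52*24.305 + 1.48*55.845 + 1*28.085 + 4*15.999 = 187.370 g/mol, of which 63.996 g is O.
So O makes up 63.996/187.370 = 0.3415 of the mass, i.e. 34.15%.

34.15 wt%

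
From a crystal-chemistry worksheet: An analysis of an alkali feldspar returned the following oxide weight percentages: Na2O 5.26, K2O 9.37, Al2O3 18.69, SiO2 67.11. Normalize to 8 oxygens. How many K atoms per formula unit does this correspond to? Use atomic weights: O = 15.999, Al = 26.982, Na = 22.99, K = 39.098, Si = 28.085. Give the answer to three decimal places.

0.536 K apfu

Na2O: 5.26/61.979 = 0.08487 mol → 0.16974 mol Na, 0.08487 mol O.
K2O: 9.37/94.195 = 0.09947 mol → 0.19894 mol K, 0.09947 mol O.
Al2O3: 18.69/101.961 = 0.18331 mol → 0.36662 mol Al, 0.54993 mol O.
SiO2: 67.11/60.083 = 1.11695 mol → 1.11695 mol Si, 2.23390 mol O.
Total oxygen = 2.96817 mol. Normalization factor = 8/2.96817 = 2.69526.
K per 8 O = 0.19894 × 2.69526 = 0.536.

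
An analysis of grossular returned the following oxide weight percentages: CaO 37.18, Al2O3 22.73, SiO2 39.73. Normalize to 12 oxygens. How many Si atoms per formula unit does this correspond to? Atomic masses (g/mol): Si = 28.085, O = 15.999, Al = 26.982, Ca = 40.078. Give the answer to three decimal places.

2.989 Si apfu

CaO (M=56.077): mol = 0.66302; Ca = 0.66302, O = 0.66302.
Al2O3 (M=101.961): mol = 0.22293; Al = 0.44586, O = 0.66879.
SiO2 (M=60.083): mol = 0.66125; Si = 0.66125, O = 1.32250.
ΣO = 2.65431; factor = 12/ΣO = 4.52095.
Si apfu = 0.66125 × 4.52095 = 2.989.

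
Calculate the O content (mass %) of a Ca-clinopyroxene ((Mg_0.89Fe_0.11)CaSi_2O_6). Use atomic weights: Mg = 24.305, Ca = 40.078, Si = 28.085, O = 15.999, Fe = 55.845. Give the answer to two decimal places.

43.63 mass %

Molar mass of (Mg_0.89Fe_0.11)CaSi_2O_6: 0.89·24.305 + 0.11·55.845 + 1·40.078 + 2·28.085 + 6·15.999 = 220.016 g/mol.
Mass of O per formula unit: 6 × 15.999 = 95.994 g.
Weight fraction O = 95.994 / 220.016 = 0.4363.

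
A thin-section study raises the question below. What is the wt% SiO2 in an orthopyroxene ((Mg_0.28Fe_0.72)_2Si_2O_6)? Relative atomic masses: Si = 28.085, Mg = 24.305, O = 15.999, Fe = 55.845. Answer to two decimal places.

48.81 wt%

Formula mass = 246.192 g/mol.
2 Si → 2.0000 mol SiO2 per formula unit; M(SiO2) = 60.083, so SiO2 mass = 120.166 g.
120.166/246.192 × 100 = 48.81 wt%.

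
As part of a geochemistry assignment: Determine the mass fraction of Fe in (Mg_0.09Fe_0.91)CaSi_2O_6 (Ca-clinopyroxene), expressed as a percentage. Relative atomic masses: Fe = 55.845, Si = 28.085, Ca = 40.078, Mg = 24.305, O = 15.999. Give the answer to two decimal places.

Molar mass of (Mg_0.09Fe_0.91)CaSi_2O_6: 0.09×24.305 + 0.91×55.845 + 1×40.078 + 2×28.085 + 6×15.999 = 245.248 g/mol.
Mass of Fe per formula unit: 0.91 × 55.845 = 50.819 g.
Weight fraction Fe = 50.819 / 245.248 = 0.2072.

20.72 mass %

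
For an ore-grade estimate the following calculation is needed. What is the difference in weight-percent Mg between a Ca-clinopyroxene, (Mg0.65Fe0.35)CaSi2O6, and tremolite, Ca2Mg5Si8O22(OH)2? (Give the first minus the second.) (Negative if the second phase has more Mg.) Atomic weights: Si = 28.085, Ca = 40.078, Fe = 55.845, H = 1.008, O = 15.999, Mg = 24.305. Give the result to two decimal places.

Mg in (Mg0.65Fe0.35)CaSi2O6: molar mass 227.586 g/mol; 0.65×24.305 = 15.798 g → 6.94 wt%.
Mg in Ca2Mg5Si8O22(OH)2: molar mass 812.353 g/mol; 5×24.305 = 121.525 g → 14.96 wt%.
Difference = 6.94 − 14.96 = -8.02 percentage points.

-8.02 percentage points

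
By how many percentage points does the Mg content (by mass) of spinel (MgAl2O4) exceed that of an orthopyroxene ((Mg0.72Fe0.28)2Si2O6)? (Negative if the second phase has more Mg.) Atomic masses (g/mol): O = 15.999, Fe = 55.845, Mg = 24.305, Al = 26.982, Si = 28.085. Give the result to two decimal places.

M(MgAl2O4) = 142.265 g/mol, so wt% Mg = 24.305/142.265 × 100 = 17.08%.
M((Mg0.72Fe0.28)2Si2O6) = 218.436 g/mol, so wt% Mg = 34.999/218.436 × 100 = 16.02%.
17.08 − 16.02 = 1.06 pp.

1.06 percentage points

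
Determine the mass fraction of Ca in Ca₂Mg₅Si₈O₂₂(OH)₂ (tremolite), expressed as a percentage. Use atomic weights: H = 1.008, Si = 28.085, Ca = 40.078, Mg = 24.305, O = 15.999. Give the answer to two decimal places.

9.87 mass %

Molar mass of Ca₂Mg₅Si₈O₂₂(OH)₂: 2·40.078 + 5·24.305 + 8·28.085 + 24·15.999 + 2·1.008 = 812.353 g/mol.
Mass of Ca per formula unit: 2 × 40.078 = 80.156 g.
Weight fraction Ca = 80.156 / 812.353 = 0.0987.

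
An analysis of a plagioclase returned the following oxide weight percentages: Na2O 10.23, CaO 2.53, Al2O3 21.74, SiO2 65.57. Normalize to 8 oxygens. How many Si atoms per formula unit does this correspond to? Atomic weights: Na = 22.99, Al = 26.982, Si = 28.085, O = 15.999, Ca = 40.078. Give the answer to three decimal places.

2.879 Si apfu

Na2O (M=61.979): mol = 0.16506; Na = 0.33012, O = 0.16506.
CaO (M=56.077): mol = 0.04512; Ca = 0.04512, O = 0.04512.
Al2O3 (M=101.961): mol = 0.21322; Al = 0.42644, O = 0.63966.
SiO2 (M=60.083): mol = 1.09132; Si = 1.09132, O = 2.18264.
ΣO = 3.03248; factor = 8/ΣO = 2.63810.
Si apfu = 1.09132 × 2.63810 = 2.879.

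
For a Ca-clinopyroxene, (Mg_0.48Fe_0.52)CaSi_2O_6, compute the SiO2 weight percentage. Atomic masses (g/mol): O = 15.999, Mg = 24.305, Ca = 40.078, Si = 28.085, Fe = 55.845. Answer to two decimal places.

51.58 wt%

Formula mass = 232.948 g/mol.
2 Si → 2.0000 mol SiO2 per formula unit; M(SiO2) = 60.083, so SiO2 mass = 120.166 g.
120.166/232.948 × 100 = 51.58 wt%.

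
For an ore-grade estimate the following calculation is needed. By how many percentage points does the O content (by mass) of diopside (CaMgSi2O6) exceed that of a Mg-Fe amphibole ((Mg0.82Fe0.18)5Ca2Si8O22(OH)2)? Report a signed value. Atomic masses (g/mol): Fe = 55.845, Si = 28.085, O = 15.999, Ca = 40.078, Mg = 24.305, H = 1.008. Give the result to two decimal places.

-1.34 percentage points

M(CaMgSi2O6) = 216.547 g/mol, so wt% O = 95.994/216.547 × 100 = 44.33%.
M((Mg0.82Fe0.18)5Ca2Si8O22(OH)2) = 840.739 g/mol, so wt% O = 383.976/840.739 × 100 = 45.67%.
44.33 − 45.67 = -1.34 pp.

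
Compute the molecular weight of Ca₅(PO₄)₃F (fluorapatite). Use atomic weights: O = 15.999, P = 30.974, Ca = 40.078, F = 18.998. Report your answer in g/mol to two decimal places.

504.30 g/mol

Ca: 5 × 40.078 = 200.3900
P: 3 × 30.974 = 92.9220
O: 12 × 15.999 = 191.9880
F: 1 × 18.998 = 18.9980
Summing the contributions gives the formula mass.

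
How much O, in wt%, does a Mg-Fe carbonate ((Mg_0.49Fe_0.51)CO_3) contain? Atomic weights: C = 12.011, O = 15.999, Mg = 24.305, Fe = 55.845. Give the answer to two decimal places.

47.81 wt%

Molar mass of (Mg_0.49Fe_0.51)CO_3: 0.49×24.305 + 0.51×55.845 + 1×12.011 + 3×15.999 = 100.398 g/mol.
Mass of O per formula unit: 3 × 15.999 = 47.997 g.
Weight fraction O = 47.997 / 100.398 = 0.4781.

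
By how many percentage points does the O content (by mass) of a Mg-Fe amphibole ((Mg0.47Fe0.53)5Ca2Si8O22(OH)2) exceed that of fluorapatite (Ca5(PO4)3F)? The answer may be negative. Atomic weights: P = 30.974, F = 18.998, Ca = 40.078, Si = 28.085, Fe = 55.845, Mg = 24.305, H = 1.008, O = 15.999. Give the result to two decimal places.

4.79 percentage points

M((Mg0.47Fe0.53)5Ca2Si8O22(OH)2) = 895.934 g/mol, so wt% O = 383.976/895.934 × 100 = 42.86%.
M(Ca5(PO4)3F) = 504.298 g/mol, so wt% O = 191.988/504.298 × 100 = 38.07%.
42.86 − 38.07 = 4.79 pp.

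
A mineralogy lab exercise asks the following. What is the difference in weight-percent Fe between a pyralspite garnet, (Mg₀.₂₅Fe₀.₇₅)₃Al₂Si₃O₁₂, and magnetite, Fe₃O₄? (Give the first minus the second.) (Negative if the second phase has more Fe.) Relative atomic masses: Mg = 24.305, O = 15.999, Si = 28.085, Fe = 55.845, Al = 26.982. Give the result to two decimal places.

Fe in (Mg₀.₂₅Fe₀.₇₅)₃Al₂Si₃O₁₂: molar mass 474.087 g/mol; 2.25×55.845 = 125.651 g → 26.50 wt%.
Fe in Fe₃O₄: molar mass 231.531 g/mol; 3×55.845 = 167.535 g → 72.36 wt%.
Difference = 26.50 − 72.36 = -45.86 percentage points.

-45.86 percentage points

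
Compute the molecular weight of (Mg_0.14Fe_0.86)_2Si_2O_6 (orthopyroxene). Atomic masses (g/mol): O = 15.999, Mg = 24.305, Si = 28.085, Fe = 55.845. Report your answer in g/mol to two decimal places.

The formula mass is the sum 0.28×24.305 + 1.72×55.845 + 2×28.085 + 6×15.999.

255.02 g/mol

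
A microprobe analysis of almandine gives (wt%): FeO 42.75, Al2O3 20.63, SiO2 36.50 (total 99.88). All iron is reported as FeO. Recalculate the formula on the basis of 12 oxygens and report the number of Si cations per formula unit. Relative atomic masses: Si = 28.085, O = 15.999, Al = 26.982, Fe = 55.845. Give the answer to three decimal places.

FeO: 42.75/71.844 = 0.59504 mol → 0.59504 mol Fe, 0.59504 mol O.
Al2O3: 20.63/101.961 = 0.20233 mol → 0.40466 mol Al, 0.60699 mol O.
SiO2: 36.50/60.083 = 0.60749 mol → 0.60749 mol Si, 1.21498 mol O.
Total oxygen = 2.41701 mol. Normalization factor = 12/2.41701 = 4.96481.
Si per 12 O = 0.60749 × 4.96481 = 3.016.

3.016 Si apfu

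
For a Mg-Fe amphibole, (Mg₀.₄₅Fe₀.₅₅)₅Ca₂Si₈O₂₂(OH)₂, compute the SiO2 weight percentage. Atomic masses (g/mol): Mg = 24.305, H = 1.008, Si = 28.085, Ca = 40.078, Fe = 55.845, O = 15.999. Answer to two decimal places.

M((Mg₀.₄₅Fe₀.₅₅)₅Ca₂Si₈O₂₂(OH)₂) = 899.088 g/mol; M(SiO2) = 60.083 g/mol.
Moles SiO2 per formula unit = 8 Si ÷ 1 = 8.0000.
SiO2 fraction = (8.0000 × 60.083) / 899.088 = 480.664/899.088 = 0.5346.

53.46 wt%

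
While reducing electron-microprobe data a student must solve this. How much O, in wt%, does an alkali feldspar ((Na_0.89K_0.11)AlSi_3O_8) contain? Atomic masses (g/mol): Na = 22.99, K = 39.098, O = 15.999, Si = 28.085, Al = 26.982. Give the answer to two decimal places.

Molar mass of (Na_0.89K_0.11)AlSi_3O_8: 0.89·22.99 + 0.11·39.098 + 1·26.982 + 3·28.085 + 8·15.999 = 263.991 g/mol.
Mass of O per formula unit: 8 × 15.999 = 127.992 g.
Weight fraction O = 127.992 / 263.991 = 0.4848.

48.48 wt%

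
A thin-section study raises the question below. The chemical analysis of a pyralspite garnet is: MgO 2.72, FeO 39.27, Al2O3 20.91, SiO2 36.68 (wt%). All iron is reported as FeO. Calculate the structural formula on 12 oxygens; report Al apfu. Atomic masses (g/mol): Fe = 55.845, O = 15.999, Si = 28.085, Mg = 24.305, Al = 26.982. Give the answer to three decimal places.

2.009 Al apfu

MgO (M=40.304): mol = 0.06749; Mg = 0.06749, O = 0.06749.
FeO (M=71.844): mol = 0.54660; Fe = 0.54660, O = 0.54660.
Al2O3 (M=101.961): mol = 0.20508; Al = 0.41016, O = 0.61524.
SiO2 (M=60.083): mol = 0.61049; Si = 0.61049, O = 1.22098.
ΣO = 2.45031; factor = 12/ΣO = 4.89734.
Al apfu = 0.41016 × 4.89734 = 2.009.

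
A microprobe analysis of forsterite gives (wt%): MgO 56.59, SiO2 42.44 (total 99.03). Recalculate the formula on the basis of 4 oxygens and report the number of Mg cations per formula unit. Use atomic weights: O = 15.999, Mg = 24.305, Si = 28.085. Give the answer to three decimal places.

1.994 Mg apfu

MgO (M=40.304): mol = 1.40408; Mg = 1.40408, O = 1.40408.
SiO2 (M=60.083): mol = 0.70636; Si = 0.70636, O = 1.41272.
ΣO = 2.81680; factor = 4/ΣO = 1.42005.
Mg apfu = 1.40408 × 1.42005 = 1.994.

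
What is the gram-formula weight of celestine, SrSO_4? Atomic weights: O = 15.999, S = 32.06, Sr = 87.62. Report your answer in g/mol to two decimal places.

M = 1*87.62 + 1*32.06 + 4*15.999

183.68 g/mol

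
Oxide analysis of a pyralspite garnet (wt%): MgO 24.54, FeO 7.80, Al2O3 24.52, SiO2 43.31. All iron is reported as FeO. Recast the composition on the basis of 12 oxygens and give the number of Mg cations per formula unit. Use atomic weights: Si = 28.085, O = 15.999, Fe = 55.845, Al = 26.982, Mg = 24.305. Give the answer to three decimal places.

2.536 Mg apfu

MgO: 24.54/40.304 = 0.60887 mol → 0.60887 mol Mg, 0.60887 mol O.
FeO: 7.80/71.844 = 0.10857 mol → 0.10857 mol Fe, 0.10857 mol O.
Al2O3: 24.52/101.961 = 0.24048 mol → 0.48096 mol Al, 0.72144 mol O.
SiO2: 43.31/60.083 = 0.72084 mol → 0.72084 mol Si, 1.44168 mol O.
Total oxygen = 2.88056 mol. Normalization factor = 12/2.88056 = 4.16586.
Mg per 12 O = 0.60887 × 4.16586 = 2.536.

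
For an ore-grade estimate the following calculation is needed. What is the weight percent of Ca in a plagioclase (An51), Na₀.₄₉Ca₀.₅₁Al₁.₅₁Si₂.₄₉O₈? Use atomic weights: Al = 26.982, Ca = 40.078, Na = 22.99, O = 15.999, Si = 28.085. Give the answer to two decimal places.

M(Na₀.₄₉Ca₀.₅₁Al₁.₅₁Si₂.₄₉O₈) = 270.371 g/mol.
Ca contributes 0.51 × 40.078 = 20.440 g per mole.
20.440/270.371 = 0.0756 → 7.56%.

7.56 wt%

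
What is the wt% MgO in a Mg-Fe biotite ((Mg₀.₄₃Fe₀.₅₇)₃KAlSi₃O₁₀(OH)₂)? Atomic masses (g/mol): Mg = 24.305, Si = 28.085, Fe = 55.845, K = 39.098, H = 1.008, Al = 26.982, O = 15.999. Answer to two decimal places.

M((Mg₀.₄₃Fe₀.₅₇)₃KAlSi₃O₁₀(OH)₂) = 471.187 g/mol; M(MgO) = 40.304 g/mol.
Moles MgO per formula unit = 1.29 Mg ÷ 1 = 1.2900.
MgO fraction = (1.2900 × 40.304) / 471.187 = 51.992/471.187 = 0.1103.

11.03 wt%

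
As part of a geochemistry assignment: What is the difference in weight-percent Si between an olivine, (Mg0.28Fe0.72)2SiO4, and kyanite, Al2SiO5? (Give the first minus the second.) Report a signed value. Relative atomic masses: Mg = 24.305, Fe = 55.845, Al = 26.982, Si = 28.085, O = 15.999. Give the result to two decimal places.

Si in (Mg0.28Fe0.72)2SiO4: molar mass 186.109 g/mol; 1×28.085 = 28.085 g → 15.09 wt%.
Si in Al2SiO5: molar mass 162.044 g/mol; 1×28.085 = 28.085 g → 17.33 wt%.
Difference = 15.09 − 17.33 = -2.24 percentage points.

-2.24 percentage points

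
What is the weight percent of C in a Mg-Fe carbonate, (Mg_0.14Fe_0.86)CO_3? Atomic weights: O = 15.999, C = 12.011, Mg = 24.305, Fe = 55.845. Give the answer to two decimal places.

Molar mass of (Mg_0.14Fe_0.86)CO_3: 0.14×24.305 + 0.86×55.845 + 1×12.011 + 3×15.999 = 111.437 g/mol.
Mass of C per formula unit: 1 × 12.011 = 12.011 g.
Weight fraction C = 12.011 / 111.437 = 0.1078.

10.78 mass %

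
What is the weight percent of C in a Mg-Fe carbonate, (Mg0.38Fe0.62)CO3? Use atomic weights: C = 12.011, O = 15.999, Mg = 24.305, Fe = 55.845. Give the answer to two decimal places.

Formula mass = 0.38·24.305 + 0.62·55.845 + 1·12.011 + 3·15.999 = 103.868 g/mol, of which 12.011 g is C.
So C makes up 12.011/103.868 = 0.1156 of the mass, i.e. 11.56%.

11.56 weight percent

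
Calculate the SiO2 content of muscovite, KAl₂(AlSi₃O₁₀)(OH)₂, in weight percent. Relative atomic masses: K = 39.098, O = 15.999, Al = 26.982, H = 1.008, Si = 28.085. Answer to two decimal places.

45.25 wt%

Formula mass = 398.303 g/mol.
3 Si → 3.0000 mol SiO2 per formula unit; M(SiO2) = 60.083, so SiO2 mass = 180.249 g.
180.249/398.303 × 100 = 45.25 wt%.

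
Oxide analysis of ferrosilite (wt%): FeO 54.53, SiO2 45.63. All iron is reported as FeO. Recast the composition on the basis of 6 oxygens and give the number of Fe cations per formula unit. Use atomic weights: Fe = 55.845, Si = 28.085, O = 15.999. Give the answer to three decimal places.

FeO (M=71.844): mol = 0.75901; Fe = 0.75901, O = 0.75901.
SiO2 (M=60.083): mol = 0.75945; Si = 0.75945, O = 1.51890.
ΣO = 2.27791; factor = 6/ΣO = 2.63399.
Fe apfu = 0.75901 × 2.63399 = 1.999.

1.999 Fe apfu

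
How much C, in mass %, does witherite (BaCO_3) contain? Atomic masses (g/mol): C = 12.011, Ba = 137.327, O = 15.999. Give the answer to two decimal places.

6.09 mass %

Molar mass of BaCO_3: 1·137.327 + 1·12.011 + 3·15.999 = 197.335 g/mol.
Mass of C per formula unit: 1 × 12.011 = 12.011 g.
Weight fraction C = 12.011 / 197.335 = 0.0609.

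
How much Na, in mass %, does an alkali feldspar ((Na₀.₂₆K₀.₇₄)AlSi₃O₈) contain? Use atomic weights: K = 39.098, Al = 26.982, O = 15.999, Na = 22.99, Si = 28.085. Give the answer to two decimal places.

2.18 mass %

M((Na₀.₂₆K₀.₇₄)AlSi₃O₈) = 274.139 g/mol.
Na contributes 0.26 × 22.99 = 5.977 g per mole.
5.977/274.139 = 0.0218 → 2.18%.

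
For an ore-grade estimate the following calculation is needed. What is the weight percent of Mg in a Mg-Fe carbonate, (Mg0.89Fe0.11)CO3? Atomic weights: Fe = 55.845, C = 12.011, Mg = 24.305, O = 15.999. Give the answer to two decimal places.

24.64 weight percent

Formula mass = 0.89*24.305 + 0.11*55.845 + 1*12.011 + 3*15.999 = 87.782 g/mol, of which 21.631 g is Mg.
So Mg makes up 21.631/87.782 = 0.2464 of the mass, i.e. 24.64%.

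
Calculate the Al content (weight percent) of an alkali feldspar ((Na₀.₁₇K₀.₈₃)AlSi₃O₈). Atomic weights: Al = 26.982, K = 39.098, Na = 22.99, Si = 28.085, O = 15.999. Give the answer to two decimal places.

M((Na₀.₁₇K₀.₈₃)AlSi₃O₈) = 275.589 g/mol.
Al contributes 1 × 26.982 = 26.982 g per mole.
26.982/275.589 = 0.0979 → 9.79%.

9.79 weight percent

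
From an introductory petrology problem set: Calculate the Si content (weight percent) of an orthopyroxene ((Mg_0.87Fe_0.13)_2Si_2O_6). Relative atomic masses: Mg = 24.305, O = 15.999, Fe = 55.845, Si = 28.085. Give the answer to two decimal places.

26.88 weight percent

Formula mass = 1.74·24.305 + 0.26·55.845 + 2·28.085 + 6·15.999 = 208.974 g/mol, of which 56.170 g is Si.
So Si makes up 56.170/208.974 = 0.2688 of the mass, i.e. 26.88%.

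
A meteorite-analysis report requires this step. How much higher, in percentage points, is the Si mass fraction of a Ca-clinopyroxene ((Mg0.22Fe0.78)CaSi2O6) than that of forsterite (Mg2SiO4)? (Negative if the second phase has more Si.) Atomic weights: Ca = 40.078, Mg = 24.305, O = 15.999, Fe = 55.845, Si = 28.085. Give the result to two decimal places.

First mineral: 56.170 g Si in 241.148 g formula = 23.29 wt% Si.
Second mineral: 28.085 g Si in 140.691 g formula = 19.96 wt% Si.
23.29% − 19.96% gives a difference of 3.33 percentage points.

3.33 percentage points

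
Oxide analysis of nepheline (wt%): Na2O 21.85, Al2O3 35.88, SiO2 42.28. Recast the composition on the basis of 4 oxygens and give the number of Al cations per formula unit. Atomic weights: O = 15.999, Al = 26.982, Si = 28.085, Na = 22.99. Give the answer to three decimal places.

1.000 Al apfu

Na2O (M=61.979): mol = 0.35254; Na = 0.70508, O = 0.35254.
Al2O3 (M=101.961): mol = 0.35190; Al = 0.70380, O = 1.05570.
SiO2 (M=60.083): mol = 0.70369; Si = 0.70369, O = 1.40738.
ΣO = 2.81562; factor = 4/ΣO = 1.42065.
Al apfu = 0.70380 × 1.42065 = 1.000.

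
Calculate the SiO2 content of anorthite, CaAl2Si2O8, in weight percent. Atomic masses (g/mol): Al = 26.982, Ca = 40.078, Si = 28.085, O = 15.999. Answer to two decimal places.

43.19 wt%

Formula mass = 278.204 g/mol.
2 Si → 2.0000 mol SiO2 per formula unit; M(SiO2) = 60.083, so SiO2 mass = 120.166 g.
120.166/278.204 × 100 = 43.19 wt%.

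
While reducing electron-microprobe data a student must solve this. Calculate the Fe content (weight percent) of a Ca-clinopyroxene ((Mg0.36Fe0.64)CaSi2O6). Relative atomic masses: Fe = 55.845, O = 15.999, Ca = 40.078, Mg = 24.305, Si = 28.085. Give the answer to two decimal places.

15.10 weight percent

Molar mass of (Mg0.36Fe0.64)CaSi2O6: 0.36*24.305 + 0.64*55.845 + 1*40.078 + 2*28.085 + 6*15.999 = 236.733 g/mol.
Mass of Fe per formula unit: 0.64 × 55.845 = 35.741 g.
Weight fraction Fe = 35.741 / 236.733 = 0.1510.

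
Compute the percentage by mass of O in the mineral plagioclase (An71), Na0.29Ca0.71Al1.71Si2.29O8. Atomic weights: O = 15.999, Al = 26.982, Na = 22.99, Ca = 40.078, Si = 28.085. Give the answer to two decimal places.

M(Na0.29Ca0.71Al1.71Si2.29O8) = 273.568 g/mol.
O contributes 8 × 15.999 = 127.992 g per mole.
127.992/273.568 = 0.4679 → 46.79%.

46.79 wt%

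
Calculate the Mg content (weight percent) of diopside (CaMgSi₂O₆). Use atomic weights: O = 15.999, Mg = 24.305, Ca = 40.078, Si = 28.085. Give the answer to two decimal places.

Formula mass = 1·40.078 + 1·24.305 + 2·28.085 + 6·15.999 = 216.547 g/mol, of which 24.305 g is Mg.
So Mg makes up 24.305/216.547 = 0.1122 of the mass, i.e. 11.22%.

11.22 weight percent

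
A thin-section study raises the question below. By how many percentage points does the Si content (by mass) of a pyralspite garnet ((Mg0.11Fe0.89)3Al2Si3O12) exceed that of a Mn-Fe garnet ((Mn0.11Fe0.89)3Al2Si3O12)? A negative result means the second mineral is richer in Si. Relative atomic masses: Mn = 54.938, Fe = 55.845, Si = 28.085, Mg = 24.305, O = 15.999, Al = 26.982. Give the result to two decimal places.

0.35 percentage points

Si in (Mg0.11Fe0.89)3Al2Si3O12: molar mass 487.334 g/mol; 3×28.085 = 84.255 g → 17.29 wt%.
Si in (Mn0.11Fe0.89)3Al2Si3O12: molar mass 497.443 g/mol; 3×28.085 = 84.255 g → 16.94 wt%.
Difference = 17.29 − 16.94 = 0.35 percentage points.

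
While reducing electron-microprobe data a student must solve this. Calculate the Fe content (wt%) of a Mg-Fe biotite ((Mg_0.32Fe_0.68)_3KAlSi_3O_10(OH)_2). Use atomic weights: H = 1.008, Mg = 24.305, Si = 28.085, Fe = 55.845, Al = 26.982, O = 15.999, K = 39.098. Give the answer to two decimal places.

Molar mass of (Mg_0.32Fe_0.68)_3KAlSi_3O_10(OH)_2: 0.96·24.305 + 2.04·55.845 + 1·39.098 + 1·26.982 + 3·28.085 + 12·15.999 + 2·1.008 = 481.596 g/mol.
Mass of Fe per formula unit: 2.04 × 55.845 = 113.924 g.
Weight fraction Fe = 113.924 / 481.596 = 0.2366.

23.66 wt%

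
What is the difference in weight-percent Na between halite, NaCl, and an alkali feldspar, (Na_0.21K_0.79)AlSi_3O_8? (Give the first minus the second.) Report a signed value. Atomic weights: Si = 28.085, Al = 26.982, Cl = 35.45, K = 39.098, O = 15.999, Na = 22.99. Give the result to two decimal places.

37.58 percentage points

Na in NaCl: molar mass 58.440 g/mol; 1×22.99 = 22.990 g → 39.34 wt%.
Na in (Na_0.21K_0.79)AlSi_3O_8: molar mass 274.944 g/mol; 0.21×22.99 = 4.828 g → 1.76 wt%.
Difference = 39.34 − 1.76 = 37.58 percentage points.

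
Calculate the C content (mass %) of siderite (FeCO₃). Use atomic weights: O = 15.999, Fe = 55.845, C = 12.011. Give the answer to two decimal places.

Molar mass of FeCO₃: 1·55.845 + 1·12.011 + 3·15.999 = 115.853 g/mol.
Mass of C per formula unit: 1 × 12.011 = 12.011 g.
Weight fraction C = 12.011 / 115.853 = 0.1037.

10.37 mass %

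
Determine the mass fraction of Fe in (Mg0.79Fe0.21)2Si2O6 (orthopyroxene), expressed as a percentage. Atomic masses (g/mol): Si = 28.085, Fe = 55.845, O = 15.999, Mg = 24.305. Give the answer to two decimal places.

Formula mass = 1.58·24.305 + 0.42·55.845 + 2·28.085 + 6·15.999 = 214.021 g/mol, of which 23.455 g is Fe.
So Fe makes up 23.455/214.021 = 0.1096 of the mass, i.e. 10.96%.

10.96 weight percent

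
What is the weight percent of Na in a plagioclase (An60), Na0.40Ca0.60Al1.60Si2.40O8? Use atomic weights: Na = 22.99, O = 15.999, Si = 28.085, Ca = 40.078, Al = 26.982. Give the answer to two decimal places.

3.38 wt%

Molar mass of Na0.40Ca0.60Al1.60Si2.40O8: 0.40·22.99 + 0.60·40.078 + 1.60·26.982 + 2.40·28.085 + 8·15.999 = 271.810 g/mol.
Mass of Na per formula unit: 0.40 × 22.99 = 9.196 g.
Weight fraction Na = 9.196 / 271.810 = 0.0338.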